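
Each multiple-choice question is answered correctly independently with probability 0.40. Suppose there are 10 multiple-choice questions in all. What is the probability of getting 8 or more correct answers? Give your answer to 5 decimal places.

0.01229

X ~ Binomial(10, 0.40); P(X ≥ 8) = Σ C(10,k) p^k (1−p)^(10−k) over k:
  k=8: C(10,8)·0.40^8·0.60^2 = 0.0106168
  k=9: C(10,9)·0.40^9·0.60^1 = 0.0015729
  k=10: C(10,10)·0.40^10·0.60^0 = 0.0001049
Total = 0.0122946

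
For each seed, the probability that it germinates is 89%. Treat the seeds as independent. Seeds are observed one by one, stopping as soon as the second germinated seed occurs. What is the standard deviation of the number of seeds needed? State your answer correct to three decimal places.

Y = total seeds until the second success; negative binomial with r=2, p=0.89.
SD(Y) = √[r(1−p)/p²] = √(0.27774) = 0.52701

0.527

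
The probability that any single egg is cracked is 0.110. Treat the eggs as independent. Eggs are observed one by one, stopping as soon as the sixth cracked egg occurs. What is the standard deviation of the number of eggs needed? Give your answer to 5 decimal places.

21.00767

Y = total eggs until the sixth success; negative binomial with r=6, p=0.11.
SD(Y) = √[r(1−p)/p²] = √(441.3223140) = 21.0076727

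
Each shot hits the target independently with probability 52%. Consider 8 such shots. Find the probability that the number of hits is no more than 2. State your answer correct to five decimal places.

X ~ Binomial(8, 0.52); P(X ≤ 2) = Σ C(8,k) p^k (1−p)^(8−k) over k:
  k=0: C(8,0)·0.52^0·0.48^8 = 0.0028179
  k=1: C(8,1)·0.52^1·0.48^7 = 0.0244220
  k=2: C(8,2)·0.52^2·0.48^6 = 0.0926002
Total = 0.1198402

0.11984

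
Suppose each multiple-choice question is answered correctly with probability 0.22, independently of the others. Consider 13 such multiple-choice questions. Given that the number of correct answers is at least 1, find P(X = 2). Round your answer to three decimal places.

X ~ Binomial(13, 0.22). Want P(X=2 | X≥1) = P(X=2) / P(X≥1).
P(X=2) = C(13,2)·0.22^2·0.78^11 = 0.24546
P(X≥1) = 1 − 0.03956 = 0.96044
Ratio = 0.24546 / 0.96044 = 0.25557

0.256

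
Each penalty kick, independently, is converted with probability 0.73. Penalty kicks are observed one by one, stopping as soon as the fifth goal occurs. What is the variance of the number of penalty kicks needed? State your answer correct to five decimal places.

2.53331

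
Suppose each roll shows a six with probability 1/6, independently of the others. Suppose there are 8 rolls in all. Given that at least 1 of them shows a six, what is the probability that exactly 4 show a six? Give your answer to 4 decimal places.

X ~ Binomial(8, 0.166667). Want P(X=4 | X≥1) = P(X=4) / P(X≥1).
P(X=4) = C(8,4)·0.166667^4·0.833333^4 = 0.026048
P(X≥1) = 1 − 0.232568 = 0.767432
Ratio = 0.026048 / 0.767432 = 0.033941

0.0339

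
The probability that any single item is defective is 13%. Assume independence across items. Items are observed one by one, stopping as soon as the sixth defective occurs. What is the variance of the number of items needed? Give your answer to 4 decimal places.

Y = total items until the sixth success; negative binomial with r=6, p=0.13.
Var(Y) = r(1−p)/p² = 6·0.87 / 0.13² = 308.875740

308.8757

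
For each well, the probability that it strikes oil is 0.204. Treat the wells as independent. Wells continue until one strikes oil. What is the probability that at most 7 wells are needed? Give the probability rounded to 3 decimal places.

0.798

Y = number of wells to the first success; geometric, p = 0.204.
P(Y ≤ 7) = 1 − (1−p)^7 = 1 − 0.20248 = 0.79752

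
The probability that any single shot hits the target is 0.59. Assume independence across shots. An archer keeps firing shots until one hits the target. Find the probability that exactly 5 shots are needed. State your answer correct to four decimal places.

0.0167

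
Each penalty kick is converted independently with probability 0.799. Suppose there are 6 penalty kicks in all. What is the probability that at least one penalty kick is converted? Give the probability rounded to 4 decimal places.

P(at least one) = 1 − P(none) = 1 − (1 − 0.799)^6
= 1 − 0.000066 = 0.999934

0.9999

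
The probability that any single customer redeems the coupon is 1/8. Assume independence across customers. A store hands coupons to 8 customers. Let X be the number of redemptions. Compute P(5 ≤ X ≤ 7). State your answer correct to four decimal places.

X ~ Binomial(8, 0.125); P(5 ≤ X ≤ 7) = Σ C(8,k) p^k (1−p)^(8−k) over k:
  k=5: C(8,5)·0.125^5·0.875^3 = 0.001145
  k=6: C(8,6)·0.125^6·0.875^2 = 0.000082
  k=7: C(8,7)·0.125^7·0.875^1 = 0.000003
Total = 0.001230

0.0012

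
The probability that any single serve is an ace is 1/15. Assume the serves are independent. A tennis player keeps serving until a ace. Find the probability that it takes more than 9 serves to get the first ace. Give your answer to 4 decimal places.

Y = number of serves to the first success; geometric, p = 0.066667.
P(Y > 9) = P(first 9 all fail) = (1−p)^9 = 0.537441

0.5374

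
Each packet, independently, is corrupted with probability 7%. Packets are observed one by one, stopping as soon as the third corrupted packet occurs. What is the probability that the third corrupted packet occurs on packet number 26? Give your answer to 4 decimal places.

0.0194

Y = trial on which the third success occurs; negative binomial, r=3, p=0.07.
P(Y=26) = C(25,2) · p^3 · (1−p)^23
= 300 · 0.000343 · 0.18841 = 0.019388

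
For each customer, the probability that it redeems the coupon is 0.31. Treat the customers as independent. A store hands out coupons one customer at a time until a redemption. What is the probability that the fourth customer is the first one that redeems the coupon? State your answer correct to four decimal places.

0.1018

Geometric (trials to first success), p = 0.31.
P(Y = 4) = (1−p)^3 · p = 0.32851 · 0.31 = 0.101838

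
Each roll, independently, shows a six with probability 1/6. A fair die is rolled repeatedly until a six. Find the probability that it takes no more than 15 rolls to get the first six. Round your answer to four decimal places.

Y = number of rolls to the first success; geometric, p = 0.166667.
P(Y ≤ 15) = 1 − (1−p)^15 = 1 − 0.064905 = 0.935095

0.9351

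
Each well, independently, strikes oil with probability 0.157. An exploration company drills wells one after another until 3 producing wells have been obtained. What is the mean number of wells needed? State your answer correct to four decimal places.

Y = total wells until the third success; negative binomial with r=3, p=0.157.
E[Y] = r / p = 3 / 0.157 = 19.108280

19.1083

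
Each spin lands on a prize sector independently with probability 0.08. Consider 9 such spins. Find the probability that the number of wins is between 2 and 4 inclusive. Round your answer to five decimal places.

X ~ Binomial(9, 0.08); P(2 ≤ X ≤ 4) = Σ C(9,k) p^k (1−p)^(9−k) over k:
  k=2: C(9,2)·0.08^2·0.92^7 = 0.1285279
  k=3: C(9,3)·0.08^3·0.92^6 = 0.0260781
  k=4: C(9,4)·0.08^4·0.92^5 = 0.0034015
Total = 0.1580075

0.15801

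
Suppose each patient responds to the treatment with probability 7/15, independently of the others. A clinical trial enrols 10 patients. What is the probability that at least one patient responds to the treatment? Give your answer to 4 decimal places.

P(at least one) = 1 − P(none) = 1 − (1 − 0.466667)^10
= 1 − 0.001862 = 0.998138

0.9981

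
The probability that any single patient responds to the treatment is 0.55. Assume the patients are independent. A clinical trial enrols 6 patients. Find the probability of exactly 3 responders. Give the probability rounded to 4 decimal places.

X ~ Binomial(n=6, p=0.55).
P(X=3) = C(6,3) · p^3 · (1−p)^3
= 20 · 0.16637 · 0.091125 = 0.303218

0.3032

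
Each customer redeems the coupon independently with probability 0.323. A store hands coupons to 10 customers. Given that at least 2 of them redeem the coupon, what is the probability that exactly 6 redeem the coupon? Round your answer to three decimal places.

0.057

X ~ Binomial(10, 0.323). Want P(X=6 | X≥2) = P(X=6) / P(X≥2).
P(X=6) = C(10,6)·0.323^6·0.677^4 = 0.05009
P(X≥2) = 1 − 0.02022 − 0.09649 = 0.88328
Ratio = 0.05009 / 0.88328 = 0.05671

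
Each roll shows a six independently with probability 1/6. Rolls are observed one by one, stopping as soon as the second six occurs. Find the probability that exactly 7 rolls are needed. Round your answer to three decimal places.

Y = trial on which the second success occurs; negative binomial, r=2, p=0.166667.
P(Y=7) = C(6,1) · p^2 · (1−p)^5
= 6 · 0.027778 · 0.40188 = 0.06698

0.067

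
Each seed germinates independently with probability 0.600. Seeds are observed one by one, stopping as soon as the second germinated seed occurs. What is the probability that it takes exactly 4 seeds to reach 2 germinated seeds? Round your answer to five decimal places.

0.17280

Y = trial on which the second success occurs; negative binomial, r=2, p=0.60.
P(Y=4) = C(3,1) · p^2 · (1−p)^2
= 3 · 0.36 · 0.16 = 0.1728000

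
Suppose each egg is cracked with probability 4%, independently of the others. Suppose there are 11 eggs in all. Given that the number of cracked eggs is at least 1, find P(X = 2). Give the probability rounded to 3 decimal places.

X ~ Binomial(11, 0.04). Want P(X=2 | X≥1) = P(X=2) / P(X≥1).
P(X=2) = C(11,2)·0.04^2·0.96^9 = 0.06094
P(X≥1) = 1 − 0.63824 = 0.36176
Ratio = 0.06094 / 0.36176 = 0.16846

0.168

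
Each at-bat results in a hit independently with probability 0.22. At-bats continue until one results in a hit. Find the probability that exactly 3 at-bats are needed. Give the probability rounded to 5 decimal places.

Geometric (trials to first success), p = 0.22.
P(Y = 3) = (1−p)^2 · p = 0.6084 · 0.22 = 0.1338480

0.13385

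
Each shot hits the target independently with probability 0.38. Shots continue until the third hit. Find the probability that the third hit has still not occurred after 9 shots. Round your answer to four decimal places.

0.2713

Needing more than 9 shots ⇔ fewer than 3 successes in the first 9. With X ~ Binomial(9, 0.38), P(Y > 9) = P(X ≤ 2).
  k=0: C(9,0)·0.38^0·0.62^9 = 0.013537
  k=1: C(9,1)·0.38^1·0.62^8 = 0.074672
  k=2: C(9,2)·0.38^2·0.62^7 = 0.183068
P(X ≤ 2) = 0.271277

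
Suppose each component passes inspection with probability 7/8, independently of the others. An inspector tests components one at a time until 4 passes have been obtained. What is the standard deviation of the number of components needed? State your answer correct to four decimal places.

Y = total components until the fourth success; negative binomial with r=4, p=0.875.
SD(Y) = √[r(1−p)/p²] = √(0.653061) = 0.808122

0.8081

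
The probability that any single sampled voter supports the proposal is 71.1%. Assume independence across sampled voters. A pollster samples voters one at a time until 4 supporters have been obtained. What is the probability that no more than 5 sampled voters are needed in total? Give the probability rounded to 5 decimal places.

Finishing within 5 sampled voters ⇔ at least 4 successes in the first 5. With X ~ Binomial(5, 0.711), P(Y ≤ 5) = 1 − P(X ≤ 3).
  k=0: C(5,0)·0.711^0·0.289^5 = 0.0020160
  k=1: C(5,1)·0.711^1·0.289^4 = 0.0247988
  k=2: C(5,2)·0.711^2·0.289^3 = 0.1220205
  k=3: C(5,3)·0.711^3·0.289^2 = 0.3001957
1 − 0.4490310 = 0.5509690

0.55097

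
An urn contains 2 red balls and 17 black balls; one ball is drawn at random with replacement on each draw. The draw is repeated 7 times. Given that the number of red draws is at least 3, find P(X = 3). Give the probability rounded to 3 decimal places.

0.888

X ~ Binomial(7, 0.105263). Want P(X=3 | X≥3) = P(X=3) / P(X≥3).
P(X=3) = C(7,3)·0.105263^3·0.894737^4 = 0.02616
P(X≥3) = 1 − 0.45906 − 0.37805 − 0.13343 = 0.02947
Ratio = 0.02616 / 0.02947 = 0.88788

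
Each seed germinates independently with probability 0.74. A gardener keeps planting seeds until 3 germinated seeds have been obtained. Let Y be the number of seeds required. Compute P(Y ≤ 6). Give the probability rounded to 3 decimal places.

0.957

Finishing within 6 seeds ⇔ at least 3 successes in the first 6. With X ~ Binomial(6, 0.74), P(Y ≤ 6) = 1 − P(X ≤ 2).
  k=0: C(6,0)·0.74^0·0.26^6 = 0.00031
  k=1: C(6,1)·0.74^1·0.26^5 = 0.00528
  k=2: C(6,2)·0.74^2·0.26^4 = 0.03754
1 − 0.04312 = 0.95688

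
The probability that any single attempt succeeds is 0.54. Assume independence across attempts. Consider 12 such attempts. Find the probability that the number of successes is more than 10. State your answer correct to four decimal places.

X ~ Binomial(12, 0.54); P(X ≥ 11) = Σ C(12,k) p^k (1−p)^(12−k) over k:
  k=11: C(12,11)·0.54^11·0.46^1 = 0.006284
  k=12: C(12,12)·0.54^12·0.46^0 = 0.000615
Total = 0.006899

0.0069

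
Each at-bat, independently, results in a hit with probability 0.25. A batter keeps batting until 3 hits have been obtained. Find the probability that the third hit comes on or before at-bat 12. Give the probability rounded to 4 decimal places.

Finishing within 12 at-bats ⇔ at least 3 successes in the first 12. With X ~ Binomial(12, 0.25), P(Y ≤ 12) = 1 − P(X ≤ 2).
  k=0: C(12,0)·0.25^0·0.75^12 = 0.031676
  k=1: C(12,1)·0.25^1·0.75^11 = 0.126705
  k=2: C(12,2)·0.25^2·0.75^10 = 0.232293
1 − 0.390675 = 0.609325

0.6093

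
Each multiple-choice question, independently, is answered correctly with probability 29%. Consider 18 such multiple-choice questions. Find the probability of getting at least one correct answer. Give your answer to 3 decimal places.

P(at least one) = 1 − P(none) = 1 − (1 − 0.29)^18
= 1 − 0.00210 = 0.99790

0.998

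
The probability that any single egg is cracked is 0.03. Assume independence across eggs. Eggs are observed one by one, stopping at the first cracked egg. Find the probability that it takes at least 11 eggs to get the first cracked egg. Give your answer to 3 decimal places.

0.737

Y = number of eggs to the first success; geometric, p = 0.03.
P(Y > 10) = P(first 10 all fail) = (1−p)^10 = 0.73742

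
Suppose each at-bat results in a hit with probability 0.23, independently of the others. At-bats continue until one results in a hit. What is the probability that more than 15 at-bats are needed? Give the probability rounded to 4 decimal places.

0.0198

Y = number of at-bats to the first success; geometric, p = 0.23.
P(Y > 15) = P(first 15 all fail) = (1−p)^15 = 0.019832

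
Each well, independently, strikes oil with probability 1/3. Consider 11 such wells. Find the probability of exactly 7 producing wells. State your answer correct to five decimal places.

X ~ Binomial(n=11, p=0.333333).
P(X=7) = C(11,7) · p^7 · (1−p)^4
= 330 · 0.00045725 · 0.19753 = 0.0298058

0.02981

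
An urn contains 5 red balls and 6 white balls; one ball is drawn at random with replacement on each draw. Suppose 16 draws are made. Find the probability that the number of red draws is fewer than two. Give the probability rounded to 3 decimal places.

0.001

X ~ Binomial(16, 0.454545); P(X ≤ 1) = Σ C(16,k) p^k (1−p)^(16−k) over k:
  k=0: C(16,0)·0.454545^0·0.545455^16 = 0.00006
  k=1: C(16,1)·0.454545^1·0.545455^15 = 0.00082
Total = 0.00088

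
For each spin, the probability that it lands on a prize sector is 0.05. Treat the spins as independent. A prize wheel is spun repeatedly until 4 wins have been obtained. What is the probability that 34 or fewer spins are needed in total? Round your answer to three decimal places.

Finishing within 34 spins ⇔ at least 4 successes in the first 34. With X ~ Binomial(34, 0.05), P(Y ≤ 34) = 1 − P(X ≤ 3).
  k=0: C(34,0)·0.05^0·0.95^34 = 0.17482
  k=1: C(34,1)·0.05^1·0.95^33 = 0.31284
  k=2: C(34,2)·0.05^2·0.95^32 = 0.27168
  k=3: C(34,3)·0.05^3·0.95^31 = 0.15252
1 − 0.91187 = 0.08813

0.088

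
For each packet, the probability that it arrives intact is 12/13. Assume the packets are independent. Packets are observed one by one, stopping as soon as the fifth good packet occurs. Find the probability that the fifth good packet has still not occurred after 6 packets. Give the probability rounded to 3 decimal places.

0.072

Needing more than 6 packets ⇔ fewer than 5 successes in the first 6. With X ~ Binomial(6, 0.923077), P(Y > 6) = P(X ≤ 4).
  k=0: C(6,0)·0.923077^0·0.076923^6 = 0.00000
  k=1: C(6,1)·0.923077^1·0.076923^5 = 0.00001
  k=2: C(6,2)·0.923077^2·0.076923^4 = 0.00045
  k=3: C(6,3)·0.923077^3·0.076923^3 = 0.00716
  k=4: C(6,4)·0.923077^4·0.076923^2 = 0.06444
P(X ≤ 4) = 0.07206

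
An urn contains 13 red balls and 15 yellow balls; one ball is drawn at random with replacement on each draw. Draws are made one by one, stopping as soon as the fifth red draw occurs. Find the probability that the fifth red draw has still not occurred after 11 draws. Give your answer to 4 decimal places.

0.3603

Needing more than 11 draws ⇔ fewer than 5 successes in the first 11. With X ~ Binomial(11, 0.464286), P(Y > 11) = P(X ≤ 4).
  k=0: C(11,0)·0.464286^0·0.535714^11 = 0.001043
  k=1: C(11,1)·0.464286^1·0.535714^10 = 0.009943
  k=2: C(11,2)·0.464286^2·0.535714^9 = 0.043086
  k=3: C(11,3)·0.464286^3·0.535714^8 = 0.112023
  k=4: C(11,4)·0.464286^4·0.535714^7 = 0.194173
P(X ≤ 4) = 0.360267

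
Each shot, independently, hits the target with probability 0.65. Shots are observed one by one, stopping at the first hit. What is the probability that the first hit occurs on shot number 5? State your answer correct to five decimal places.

0.00975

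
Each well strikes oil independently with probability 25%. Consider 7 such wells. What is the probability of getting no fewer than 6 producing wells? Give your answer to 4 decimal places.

X ~ Binomial(7, 0.25); P(X ≥ 6) = Σ C(7,k) p^k (1−p)^(7−k) over k:
  k=6: C(7,6)·0.25^6·0.75^1 = 0.001282
  k=7: C(7,7)·0.25^7·0.75^0 = 0.000061
Total = 0.001343

0.0013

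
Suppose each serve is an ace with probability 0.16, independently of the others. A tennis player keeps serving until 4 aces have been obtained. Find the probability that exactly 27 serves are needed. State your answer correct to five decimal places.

Y = trial on which the fourth success occurs; negative binomial, r=4, p=0.16.
P(Y=27) = C(26,3) · p^4 · (1−p)^23
= 2600 · 0.00065536 · 0.018131 = 0.0308942

0.03089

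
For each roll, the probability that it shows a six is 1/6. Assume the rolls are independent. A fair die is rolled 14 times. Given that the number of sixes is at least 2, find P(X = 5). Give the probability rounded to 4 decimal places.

0.0709

X ~ Binomial(14, 0.166667). Want P(X=5 | X≥2) = P(X=5) / P(X≥2).
P(X=5) = C(14,5)·0.166667^5·0.833333^9 = 0.049897
P(X≥2) = 1 − 0.077887 − 0.218082 = 0.704031
Ratio = 0.049897 / 0.704031 = 0.070874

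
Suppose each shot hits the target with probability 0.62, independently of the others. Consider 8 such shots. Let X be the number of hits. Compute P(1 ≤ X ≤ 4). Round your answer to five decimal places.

0.35951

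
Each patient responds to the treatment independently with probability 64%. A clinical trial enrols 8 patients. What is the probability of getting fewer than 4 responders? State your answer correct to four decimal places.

X ~ Binomial(8, 0.64); P(X ≤ 3) = Σ C(8,k) p^k (1−p)^(8−k) over k:
  k=0: C(8,0)·0.64^0·0.36^8 = 0.000282
  k=1: C(8,1)·0.64^1·0.36^7 = 0.004012
  k=2: C(8,2)·0.64^2·0.36^6 = 0.024965
  k=3: C(8,3)·0.64^3·0.36^5 = 0.088765
Total = 0.118024

0.1180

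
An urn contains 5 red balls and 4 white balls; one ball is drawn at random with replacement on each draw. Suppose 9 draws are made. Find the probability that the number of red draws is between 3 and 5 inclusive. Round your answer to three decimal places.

X ~ Binomial(9, 0.555556); P(3 ≤ X ≤ 5) = Σ C(9,k) p^k (1−p)^(9−k) over k:
  k=3: C(9,3)·0.555556^3·0.444444^6 = 0.11101
  k=4: C(9,4)·0.555556^4·0.444444^5 = 0.20815
  k=5: C(9,5)·0.555556^5·0.444444^4 = 0.26018
Total = 0.57934

0.579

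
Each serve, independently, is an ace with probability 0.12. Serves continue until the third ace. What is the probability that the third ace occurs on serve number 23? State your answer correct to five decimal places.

Y = trial on which the third success occurs; negative binomial, r=3, p=0.12.
P(Y=23) = C(22,2) · p^3 · (1−p)^20
= 231 · 0.001728 · 0.077563 = 0.0309606

0.03096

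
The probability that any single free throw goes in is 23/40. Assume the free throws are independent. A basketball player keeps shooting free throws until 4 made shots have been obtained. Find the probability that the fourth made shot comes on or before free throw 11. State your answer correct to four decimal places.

0.9571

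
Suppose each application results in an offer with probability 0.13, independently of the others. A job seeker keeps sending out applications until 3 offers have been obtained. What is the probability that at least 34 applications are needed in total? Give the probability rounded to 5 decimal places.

0.17890

Needing more than 33 applications ⇔ fewer than 3 successes in the first 33. With X ~ Binomial(33, 0.13), P(Y > 33) = P(X ≤ 2).
  k=0: C(33,0)·0.13^0·0.87^33 = 0.0100957
  k=1: C(33,1)·0.13^1·0.87^32 = 0.0497821
  k=2: C(33,2)·0.13^2·0.87^31 = 0.1190193
P(X ≤ 2) = 0.1788971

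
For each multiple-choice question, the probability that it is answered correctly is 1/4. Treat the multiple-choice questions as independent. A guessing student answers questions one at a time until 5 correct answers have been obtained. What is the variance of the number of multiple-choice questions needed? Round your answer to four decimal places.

Y = total multiple-choice questions until the fifth success; negative binomial with r=5, p=0.25.
Var(Y) = r(1−p)/p² = 5·0.75 / 0.25² = 60.000000

60.0000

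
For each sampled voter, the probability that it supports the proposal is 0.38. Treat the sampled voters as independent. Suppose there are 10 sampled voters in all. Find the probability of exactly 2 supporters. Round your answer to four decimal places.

X ~ Binomial(n=10, p=0.38).
P(X=2) = C(10,2) · p^2 · (1−p)^8
= 45 · 0.1444 · 0.021834 = 0.141877

0.1419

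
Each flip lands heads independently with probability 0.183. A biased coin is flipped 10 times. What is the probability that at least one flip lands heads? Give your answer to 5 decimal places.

P(at least one) = 1 − P(none) = 1 − (1 − 0.183)^10
= 1 − 0.1325014 = 0.8674986

0.86750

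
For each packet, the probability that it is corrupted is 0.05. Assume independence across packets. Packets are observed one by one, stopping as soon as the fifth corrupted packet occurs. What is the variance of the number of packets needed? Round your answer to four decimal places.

Y = total packets until the fifth success; negative binomial with r=5, p=0.05.
Var(Y) = r(1−p)/p² = 5·0.95 / 0.05² = 1900.000000

1900.0000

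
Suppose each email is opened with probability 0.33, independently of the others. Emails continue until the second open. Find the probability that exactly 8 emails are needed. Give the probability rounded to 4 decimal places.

0.0690

Y = trial on which the second success occurs; negative binomial, r=2, p=0.33.
P(Y=8) = C(7,1) · p^2 · (1−p)^6
= 7 · 0.1089 · 0.090458 = 0.068956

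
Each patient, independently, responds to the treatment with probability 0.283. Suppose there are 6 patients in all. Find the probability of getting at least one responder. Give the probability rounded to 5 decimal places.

0.86413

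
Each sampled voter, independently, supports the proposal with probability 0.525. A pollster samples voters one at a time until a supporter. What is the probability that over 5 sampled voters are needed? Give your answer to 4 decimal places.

Y = number of sampled voters to the first success; geometric, p = 0.525.
P(Y > 5) = P(first 5 all fail) = (1−p)^5 = 0.024181

0.0242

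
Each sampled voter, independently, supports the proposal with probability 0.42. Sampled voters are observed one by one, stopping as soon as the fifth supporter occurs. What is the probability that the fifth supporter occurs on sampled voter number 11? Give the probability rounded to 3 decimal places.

0.104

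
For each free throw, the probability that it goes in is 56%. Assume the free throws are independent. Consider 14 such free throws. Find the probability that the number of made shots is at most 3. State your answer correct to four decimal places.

X ~ Binomial(14, 0.56); P(X ≤ 3) = Σ C(14,k) p^k (1−p)^(14−k) over k:
  k=0: C(14,0)·0.56^0·0.44^14 = 0.000010
  k=1: C(14,1)·0.56^1·0.44^13 = 0.000182
  k=2: C(14,2)·0.56^2·0.44^12 = 0.001503
  k=3: C(14,3)·0.56^3·0.44^11 = 0.007650
Total = 0.009344

0.0093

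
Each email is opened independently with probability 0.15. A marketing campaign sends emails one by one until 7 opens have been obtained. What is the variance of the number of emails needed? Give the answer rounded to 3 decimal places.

Y = total emails until the seventh success; negative binomial with r=7, p=0.15.
Var(Y) = r(1−p)/p² = 7·0.85 / 0.15² = 264.44444

264.444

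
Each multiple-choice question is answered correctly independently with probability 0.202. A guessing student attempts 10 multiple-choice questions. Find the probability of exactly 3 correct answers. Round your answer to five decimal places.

X ~ Binomial(n=10, p=0.202).
P(X=3) = C(10,3) · p^3 · (1−p)^7
= 120 · 0.0082424 · 0.20607 = 0.2038241

0.20382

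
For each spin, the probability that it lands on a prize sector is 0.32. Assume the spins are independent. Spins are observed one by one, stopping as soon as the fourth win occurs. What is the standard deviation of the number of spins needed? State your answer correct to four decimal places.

Y = total spins until the fourth success; negative binomial with r=4, p=0.32.
SD(Y) = √[r(1−p)/p²] = √(26.562500) = 5.153882

5.1539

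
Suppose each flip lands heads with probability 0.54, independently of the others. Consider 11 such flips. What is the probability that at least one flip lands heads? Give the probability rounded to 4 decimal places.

P(at least one) = 1 − P(none) = 1 − (1 − 0.54)^11
= 1 − 0.000195 = 0.999805

0.9998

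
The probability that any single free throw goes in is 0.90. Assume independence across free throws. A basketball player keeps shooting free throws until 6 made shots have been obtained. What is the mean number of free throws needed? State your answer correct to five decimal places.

6.66667

Y = total free throws until the sixth success; negative binomial with r=6, p=0.90.
E[Y] = r / p = 6 / 0.90 = 6.6666667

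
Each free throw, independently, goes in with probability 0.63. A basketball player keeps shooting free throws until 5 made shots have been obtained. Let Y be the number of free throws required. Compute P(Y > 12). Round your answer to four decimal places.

Needing more than 12 free throws ⇔ fewer than 5 successes in the first 12. With X ~ Binomial(12, 0.63), P(Y > 12) = P(X ≤ 4).
  k=0: C(12,0)·0.63^0·0.37^12 = 0.000007
  k=1: C(12,1)·0.63^1·0.37^11 = 0.000135
  k=2: C(12,2)·0.63^2·0.37^10 = 0.001260
  k=3: C(12,3)·0.63^3·0.37^9 = 0.007149
  k=4: C(12,4)·0.63^4·0.37^8 = 0.027389
P(X ≤ 4) = 0.035939

0.0359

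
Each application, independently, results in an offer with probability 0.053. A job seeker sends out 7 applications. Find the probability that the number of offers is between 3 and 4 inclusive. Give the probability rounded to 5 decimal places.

X ~ Binomial(7, 0.053); P(3 ≤ X ≤ 4) = Σ C(7,k) p^k (1−p)^(7−k) over k:
  k=3: C(7,3)·0.053^3·0.947^4 = 0.0041908
  k=4: C(7,4)·0.053^4·0.947^3 = 0.0002345
Total = 0.0044253

0.00443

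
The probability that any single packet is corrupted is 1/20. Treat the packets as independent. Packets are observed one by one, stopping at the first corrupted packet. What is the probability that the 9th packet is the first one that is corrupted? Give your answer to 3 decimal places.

Geometric (trials to first success), p = 0.05.
P(Y = 9) = (1−p)^8 · p = 0.66342 · 0.05 = 0.03317

0.033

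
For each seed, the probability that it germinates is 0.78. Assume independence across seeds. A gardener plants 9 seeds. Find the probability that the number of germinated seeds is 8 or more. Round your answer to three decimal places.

0.378

X ~ Binomial(9, 0.78); P(X ≥ 8) = Σ C(9,k) p^k (1−p)^(9−k) over k:
  k=8: C(9,8)·0.78^8·0.22^1 = 0.27128
  k=9: C(9,9)·0.78^9·0.22^0 = 0.10687
Total = 0.37815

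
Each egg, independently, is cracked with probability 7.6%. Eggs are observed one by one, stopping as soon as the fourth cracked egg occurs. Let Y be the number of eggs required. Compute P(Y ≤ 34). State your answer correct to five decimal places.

0.25675

Finishing within 34 eggs ⇔ at least 4 successes in the first 34. With X ~ Binomial(34, 0.076), P(Y ≤ 34) = 1 − P(X ≤ 3).
  k=0: C(34,0)·0.076^0·0.924^34 = 0.0680530
  k=1: C(34,1)·0.076^1·0.924^33 = 0.1903126
  k=2: C(34,2)·0.076^2·0.924^32 = 0.2582814
  k=3: C(34,3)·0.076^3·0.924^31 = 0.2266019
1 − 0.7432488 = 0.2567512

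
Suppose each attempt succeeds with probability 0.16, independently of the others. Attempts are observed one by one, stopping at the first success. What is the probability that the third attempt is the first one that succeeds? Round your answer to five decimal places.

Geometric (trials to first success), p = 0.16.
P(Y = 3) = (1−p)^2 · p = 0.7056 · 0.16 = 0.1128960

0.11290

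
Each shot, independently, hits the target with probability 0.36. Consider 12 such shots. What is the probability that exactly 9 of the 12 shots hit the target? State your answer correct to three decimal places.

X ~ Binomial(n=12, p=0.36).
P(X=9) = C(12,9) · p^9 · (1−p)^3
= 220 · 0.00010156 · 0.26214 = 0.00586

0.006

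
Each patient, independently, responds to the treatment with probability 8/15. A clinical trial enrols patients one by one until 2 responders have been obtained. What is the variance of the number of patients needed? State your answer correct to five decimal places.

Y = total patients until the second success; negative binomial with r=2, p=0.533333.
Var(Y) = r(1−p)/p² = 2·0.466667 / 0.533333² = 3.2812500

3.28125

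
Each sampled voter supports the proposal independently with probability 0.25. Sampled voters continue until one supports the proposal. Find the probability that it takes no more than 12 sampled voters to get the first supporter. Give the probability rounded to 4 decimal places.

0.9683

Y = number of sampled voters to the first success; geometric, p = 0.25.
P(Y ≤ 12) = 1 − (1−p)^12 = 1 − 0.031676 = 0.968324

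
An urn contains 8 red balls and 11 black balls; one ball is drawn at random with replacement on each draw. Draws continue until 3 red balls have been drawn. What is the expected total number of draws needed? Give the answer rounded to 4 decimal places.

7.1250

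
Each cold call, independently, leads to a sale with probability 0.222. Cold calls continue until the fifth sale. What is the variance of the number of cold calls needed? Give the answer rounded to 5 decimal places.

Y = total cold calls until the fifth success; negative binomial with r=5, p=0.222.
Var(Y) = r(1−p)/p² = 5·0.778 / 0.222² = 78.9302816

78.93028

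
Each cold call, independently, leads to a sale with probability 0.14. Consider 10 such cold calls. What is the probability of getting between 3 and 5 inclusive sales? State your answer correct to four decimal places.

X ~ Binomial(10, 0.14); P(3 ≤ X ≤ 5) = Σ C(10,k) p^k (1−p)^(10−k) over k:
  k=3: C(10,3)·0.14^3·0.86^7 = 0.114566
  k=4: C(10,4)·0.14^4·0.86^6 = 0.032638
  k=5: C(10,5)·0.14^5·0.86^5 = 0.006376
Total = 0.153579

0.1536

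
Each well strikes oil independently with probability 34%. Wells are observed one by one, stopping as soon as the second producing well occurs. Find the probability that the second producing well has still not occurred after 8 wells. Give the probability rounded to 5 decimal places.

0.18438

Needing more than 8 wells ⇔ fewer than 2 successes in the first 8. With X ~ Binomial(8, 0.34), P(Y > 8) = P(X ≤ 1).
  k=0: C(8,0)·0.34^0·0.66^8 = 0.0360041
  k=1: C(8,1)·0.34^1·0.66^7 = 0.1483804
P(X ≤ 1) = 0.1843844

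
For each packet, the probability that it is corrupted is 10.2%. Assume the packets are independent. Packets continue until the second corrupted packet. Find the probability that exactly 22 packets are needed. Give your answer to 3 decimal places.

0.025

Y = trial on which the second success occurs; negative binomial, r=2, p=0.102.
P(Y=22) = C(21,1) · p^2 · (1−p)^20
= 21 · 0.010404 · 0.11629 = 0.02541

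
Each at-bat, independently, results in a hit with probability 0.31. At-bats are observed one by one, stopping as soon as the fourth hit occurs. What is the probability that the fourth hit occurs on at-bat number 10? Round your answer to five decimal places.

Y = trial on which the fourth success occurs; negative binomial, r=4, p=0.31.
P(Y=10) = C(9,3) · p^4 · (1−p)^6
= 84 · 0.0092352 · 0.10792 = 0.0837183

0.08372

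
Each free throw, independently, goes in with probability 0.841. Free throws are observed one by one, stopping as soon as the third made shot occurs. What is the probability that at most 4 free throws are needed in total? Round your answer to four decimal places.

Finishing within 4 free throws ⇔ at least 3 successes in the first 4. With X ~ Binomial(4, 0.841), P(Y ≤ 4) = 1 − P(X ≤ 2).
  k=0: C(4,0)·0.841^0·0.159^4 = 0.000639
  k=1: C(4,1)·0.841^1·0.159^3 = 0.013522
  k=2: C(4,2)·0.841^2·0.159^2 = 0.107285
1 − 0.121446 = 0.878554

0.8786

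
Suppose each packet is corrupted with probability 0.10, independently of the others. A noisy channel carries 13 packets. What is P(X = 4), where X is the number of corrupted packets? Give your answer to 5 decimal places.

X ~ Binomial(n=13, p=0.10).
P(X=4) = C(13,4) · p^4 · (1−p)^9
= 715 · 0.0001 · 0.38742 = 0.0277006

0.02770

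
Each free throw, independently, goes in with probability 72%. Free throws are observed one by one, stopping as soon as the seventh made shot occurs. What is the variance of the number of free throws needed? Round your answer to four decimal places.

3.7809

Y = total free throws until the seventh success; negative binomial with r=7, p=0.72.
Var(Y) = r(1−p)/p² = 7·0.28 / 0.72² = 3.780864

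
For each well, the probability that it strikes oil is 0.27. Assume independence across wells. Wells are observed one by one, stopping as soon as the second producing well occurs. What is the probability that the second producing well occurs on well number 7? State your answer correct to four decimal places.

0.0907

Y = trial on which the second success occurs; negative binomial, r=2, p=0.27.
P(Y=7) = C(6,1) · p^2 · (1−p)^5
= 6 · 0.0729 · 0.20731 = 0.090676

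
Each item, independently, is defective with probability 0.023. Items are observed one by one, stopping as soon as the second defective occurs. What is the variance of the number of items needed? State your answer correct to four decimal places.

3693.7618

Y = total items until the second success; negative binomial with r=2, p=0.023.
Var(Y) = r(1−p)/p² = 2·0.977 / 0.023² = 3693.761815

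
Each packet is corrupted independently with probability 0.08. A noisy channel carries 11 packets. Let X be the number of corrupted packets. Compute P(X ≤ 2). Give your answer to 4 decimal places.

0.9481

X ~ Binomial(11, 0.08); P(X ≤ 2) = Σ C(11,k) p^k (1−p)^(11−k) over k:
  k=0: C(11,0)·0.08^0·0.92^11 = 0.399637
  k=1: C(11,1)·0.08^1·0.92^10 = 0.382262
  k=2: C(11,2)·0.08^2·0.92^9 = 0.166201
Total = 0.948100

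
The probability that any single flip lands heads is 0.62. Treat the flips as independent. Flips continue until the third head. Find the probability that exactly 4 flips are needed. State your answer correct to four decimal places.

0.2717

Y = trial on which the third success occurs; negative binomial, r=3, p=0.62.
P(Y=4) = C(3,2) · p^3 · (1−p)^1
= 3 · 0.23833 · 0.38 = 0.271694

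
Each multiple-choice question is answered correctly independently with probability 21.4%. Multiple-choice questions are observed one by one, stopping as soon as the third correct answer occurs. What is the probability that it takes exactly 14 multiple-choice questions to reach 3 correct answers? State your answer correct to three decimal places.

Y = trial on which the third success occurs; negative binomial, r=3, p=0.214.
P(Y=14) = C(13,2) · p^3 · (1−p)^11
= 78 · 0.0098003 · 0.070737 = 0.05407

0.054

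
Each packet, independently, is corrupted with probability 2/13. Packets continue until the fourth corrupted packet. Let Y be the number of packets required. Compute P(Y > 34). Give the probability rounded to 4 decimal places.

0.2106

Needing more than 34 packets ⇔ fewer than 4 successes in the first 34. With X ~ Binomial(34, 0.153846), P(Y > 34) = P(X ≤ 3).
  k=0: C(34,0)·0.153846^0·0.846154^34 = 0.003414
  k=1: C(34,1)·0.153846^1·0.846154^33 = 0.021105
  k=2: C(34,2)·0.153846^2·0.846154^32 = 0.063316
  k=3: C(34,3)·0.153846^3·0.846154^31 = 0.122795
P(X ≤ 3) = 0.210631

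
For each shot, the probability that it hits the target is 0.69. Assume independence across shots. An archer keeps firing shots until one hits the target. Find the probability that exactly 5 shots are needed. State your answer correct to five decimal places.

0.00637

Geometric (trials to first success), p = 0.69.
P(Y = 5) = (1−p)^4 · p = 0.0092352 · 0.69 = 0.0063723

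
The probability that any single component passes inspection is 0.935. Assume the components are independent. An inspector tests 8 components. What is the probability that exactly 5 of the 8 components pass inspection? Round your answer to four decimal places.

0.0110

X ~ Binomial(n=8, p=0.935).
P(X=5) = C(8,5) · p^5 · (1−p)^3
= 56 · 0.71459 · 0.00027463 = 0.010990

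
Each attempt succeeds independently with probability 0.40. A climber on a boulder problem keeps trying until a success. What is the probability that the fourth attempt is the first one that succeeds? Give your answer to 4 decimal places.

Geometric (trials to first success), p = 0.40.
P(Y = 4) = (1−p)^3 · p = 0.216 · 0.40 = 0.086400

0.0864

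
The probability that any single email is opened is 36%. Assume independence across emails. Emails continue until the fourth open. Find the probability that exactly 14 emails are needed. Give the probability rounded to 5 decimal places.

Y = trial on which the fourth success occurs; negative binomial, r=4, p=0.36.
P(Y=14) = C(13,3) · p^4 · (1−p)^10
= 286 · 0.016796 · 0.011529 = 0.0553829

0.05538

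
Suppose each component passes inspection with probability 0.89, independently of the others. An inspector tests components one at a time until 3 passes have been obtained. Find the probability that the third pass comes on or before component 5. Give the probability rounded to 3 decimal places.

0.989

Finishing within 5 components ⇔ at least 3 successes in the first 5. With X ~ Binomial(5, 0.89), P(Y ≤ 5) = 1 − P(X ≤ 2).
  k=0: C(5,0)·0.89^0·0.11^5 = 0.00002
  k=1: C(5,1)·0.89^1·0.11^4 = 0.00065
  k=2: C(5,2)·0.89^2·0.11^3 = 0.01054
1 − 0.01121 = 0.98879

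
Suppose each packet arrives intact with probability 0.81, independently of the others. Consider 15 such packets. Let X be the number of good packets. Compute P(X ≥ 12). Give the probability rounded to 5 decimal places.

0.68539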